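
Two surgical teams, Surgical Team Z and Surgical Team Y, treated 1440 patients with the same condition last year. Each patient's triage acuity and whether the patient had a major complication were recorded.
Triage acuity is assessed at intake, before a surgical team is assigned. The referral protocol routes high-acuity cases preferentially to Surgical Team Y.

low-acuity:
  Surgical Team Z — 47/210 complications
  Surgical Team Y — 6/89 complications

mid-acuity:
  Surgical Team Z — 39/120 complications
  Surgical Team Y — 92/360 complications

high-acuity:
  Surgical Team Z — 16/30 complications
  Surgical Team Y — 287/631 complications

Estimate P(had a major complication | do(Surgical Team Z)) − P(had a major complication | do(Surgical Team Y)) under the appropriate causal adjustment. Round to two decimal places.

+0.09

Triage acuity differs across surgical teams for reasons unrelated to any effect of the surgical team itself, and it separately predicts the outcome — a classic confounder. We must compare within triage acuity levels.
Adjusting over the population distribution of triage acuity: 0.208·(0.224−0.067) + 0.333·(0.325−0.256) + 0.459·(0.533−0.455) = +0.092.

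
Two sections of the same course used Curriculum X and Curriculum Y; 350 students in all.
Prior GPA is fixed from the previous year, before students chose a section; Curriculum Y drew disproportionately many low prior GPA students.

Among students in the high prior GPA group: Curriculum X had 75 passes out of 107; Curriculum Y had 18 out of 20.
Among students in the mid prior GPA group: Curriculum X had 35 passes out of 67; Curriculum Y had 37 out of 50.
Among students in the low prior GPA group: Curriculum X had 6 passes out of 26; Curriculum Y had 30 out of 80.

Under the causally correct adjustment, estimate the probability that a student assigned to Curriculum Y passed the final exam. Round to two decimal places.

Prior GPA band is set before the teaching method has any effect — it is not caused by the teaching method — and it independently drives the outcome. That makes it a confounder, so the causal comparison is within prior GPA band levels.
Standardising Curriculum Y to the population prior GPA band mix: 0.363·18/20 + 0.334·37/50 + 0.303·30/80 = 0.688.

0.69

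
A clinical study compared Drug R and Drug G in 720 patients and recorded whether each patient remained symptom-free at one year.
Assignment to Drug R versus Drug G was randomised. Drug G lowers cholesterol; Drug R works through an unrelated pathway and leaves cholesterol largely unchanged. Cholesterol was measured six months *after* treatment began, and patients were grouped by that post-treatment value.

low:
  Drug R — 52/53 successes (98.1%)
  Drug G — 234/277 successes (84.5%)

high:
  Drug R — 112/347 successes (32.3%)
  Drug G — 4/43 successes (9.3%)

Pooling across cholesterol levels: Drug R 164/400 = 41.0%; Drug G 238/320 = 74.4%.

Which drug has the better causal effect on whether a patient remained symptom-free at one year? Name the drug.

The stratified and pooled comparisons disagree (Drug R wins within each cholesterol; Drug G wins overall), so the answer turns on the causal role of cholesterol.
Cholesterol lies on the pathway drug → cholesterol → outcome, so adjusting for it blocks the indirect effect. For the total causal effect of drug, use the unadjusted pooled rates.
Pooled: Drug R 41.0% vs Drug G 74.4%; Drug G is higher overall.

Drug G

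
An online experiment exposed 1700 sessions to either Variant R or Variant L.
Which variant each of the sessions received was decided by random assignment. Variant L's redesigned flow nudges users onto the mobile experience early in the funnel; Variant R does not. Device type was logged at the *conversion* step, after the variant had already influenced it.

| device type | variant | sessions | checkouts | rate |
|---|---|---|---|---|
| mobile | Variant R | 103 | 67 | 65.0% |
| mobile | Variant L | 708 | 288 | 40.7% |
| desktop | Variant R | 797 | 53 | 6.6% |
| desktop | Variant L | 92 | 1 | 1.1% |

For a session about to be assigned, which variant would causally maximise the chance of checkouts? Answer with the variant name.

The stratified and pooled comparisons disagree (Variant R wins within each device type; Variant L wins overall), so the answer turns on the causal role of device type.
Device type here is a post-treatment variable shaped by the variant; conditioning on it would introduce bias rather than remove it. The overall comparison is the causal one.
Pooled: Variant R 13.3% vs Variant L 36.1%; Variant L is higher overall.

Variant L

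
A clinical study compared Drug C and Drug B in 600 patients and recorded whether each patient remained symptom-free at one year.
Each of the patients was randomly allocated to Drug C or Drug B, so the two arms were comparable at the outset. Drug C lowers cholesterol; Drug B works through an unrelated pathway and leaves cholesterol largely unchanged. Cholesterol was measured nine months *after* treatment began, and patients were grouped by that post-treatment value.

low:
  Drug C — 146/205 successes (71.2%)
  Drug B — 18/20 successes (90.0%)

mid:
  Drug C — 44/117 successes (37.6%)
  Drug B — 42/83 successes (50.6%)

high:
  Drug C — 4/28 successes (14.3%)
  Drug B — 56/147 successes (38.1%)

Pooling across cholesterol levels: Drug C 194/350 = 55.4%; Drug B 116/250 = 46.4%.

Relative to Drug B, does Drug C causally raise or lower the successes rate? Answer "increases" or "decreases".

The distribution of cholesterol is itself part of what the drug does — it is an intermediate outcome. Holding it fixed would remove that part of the effect; the total effect is the pooled difference.
Pooled: Drug C 55.4% vs Drug B 46.4%; Drug C is higher overall.

increases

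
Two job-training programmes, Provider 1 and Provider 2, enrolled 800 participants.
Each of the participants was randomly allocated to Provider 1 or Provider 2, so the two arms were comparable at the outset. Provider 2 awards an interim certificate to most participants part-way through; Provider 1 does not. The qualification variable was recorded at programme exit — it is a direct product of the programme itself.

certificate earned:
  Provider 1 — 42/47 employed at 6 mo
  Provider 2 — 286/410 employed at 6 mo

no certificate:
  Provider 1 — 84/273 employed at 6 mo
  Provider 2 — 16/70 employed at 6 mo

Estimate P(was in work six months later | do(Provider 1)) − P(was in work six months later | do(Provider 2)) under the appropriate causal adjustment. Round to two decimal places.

Qualification attained during the programme lies on the pathway programme → qualification attained during the programme → outcome, so adjusting for it blocks the indirect effect. For the total causal effect of programme, use the unadjusted pooled rates.
The causal difference is the pooled difference: 0.394 − 0.629 = -0.235.

-0.24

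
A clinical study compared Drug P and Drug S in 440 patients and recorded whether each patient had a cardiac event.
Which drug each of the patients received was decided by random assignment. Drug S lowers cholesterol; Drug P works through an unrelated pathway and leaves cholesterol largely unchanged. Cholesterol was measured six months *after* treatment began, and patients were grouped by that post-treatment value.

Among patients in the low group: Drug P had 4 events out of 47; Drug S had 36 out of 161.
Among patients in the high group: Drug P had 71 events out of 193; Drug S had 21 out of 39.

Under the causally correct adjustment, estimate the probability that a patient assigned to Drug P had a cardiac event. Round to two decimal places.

Drug P is lower inside every cholesterol stratum but Drug S is lower in aggregate. Whether to stratify depends on how cholesterol relates to the drug.
Stratifying would compare drugs among patients the drugs themselves sorted into cholesterol groups — a form of selection on an intermediate. The unconditioned pooled rates give the total causal effect.
So P(outcome | do(Drug P)) is just the pooled rate for Drug P: 75/240 = 0.312.

0.31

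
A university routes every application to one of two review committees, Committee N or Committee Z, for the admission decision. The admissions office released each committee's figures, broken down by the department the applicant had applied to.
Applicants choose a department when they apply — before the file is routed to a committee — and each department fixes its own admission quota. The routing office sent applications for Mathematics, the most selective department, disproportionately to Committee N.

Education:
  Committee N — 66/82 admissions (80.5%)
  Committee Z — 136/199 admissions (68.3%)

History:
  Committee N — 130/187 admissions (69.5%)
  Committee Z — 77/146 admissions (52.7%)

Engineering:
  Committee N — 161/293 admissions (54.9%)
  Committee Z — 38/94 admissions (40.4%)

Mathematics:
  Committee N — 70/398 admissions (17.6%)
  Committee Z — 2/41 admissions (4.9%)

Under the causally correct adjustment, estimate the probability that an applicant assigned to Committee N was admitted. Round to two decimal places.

Department satisfies the back-door criterion: it is not a descendant of the review committee, and it blocks the spurious path from review committee to outcome. Adjusting for it (i.e., using the within-department rates) gives the causal effect.
Standardising Committee N to the population department mix: 0.195·66/82 + 0.231·130/187 + 0.269·161/293 + 0.305·70/398 = 0.519.

0.52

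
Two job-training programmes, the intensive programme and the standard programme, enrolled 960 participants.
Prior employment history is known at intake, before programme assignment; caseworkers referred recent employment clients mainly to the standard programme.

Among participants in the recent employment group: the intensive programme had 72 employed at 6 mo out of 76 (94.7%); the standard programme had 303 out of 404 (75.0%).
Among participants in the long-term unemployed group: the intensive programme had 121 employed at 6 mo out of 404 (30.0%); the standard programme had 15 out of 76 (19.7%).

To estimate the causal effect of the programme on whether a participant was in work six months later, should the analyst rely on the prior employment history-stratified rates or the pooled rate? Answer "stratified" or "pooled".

Within every prior employment history level the intensive programme has the higher rate, yet pooled the standard programme does — Simpson's reversal.
Since prior employment history is a pre-existing factor (not a product of the programme) and it affects the outcome on its own, it is a confounder. The stratified rates, not the pooled rate, identify the causal effect.
Within each level — recent employment: 94.7% vs 75.0%; long-term unemployed: 30.0% vs 19.7% — the intensive programme is higher every time.

stratified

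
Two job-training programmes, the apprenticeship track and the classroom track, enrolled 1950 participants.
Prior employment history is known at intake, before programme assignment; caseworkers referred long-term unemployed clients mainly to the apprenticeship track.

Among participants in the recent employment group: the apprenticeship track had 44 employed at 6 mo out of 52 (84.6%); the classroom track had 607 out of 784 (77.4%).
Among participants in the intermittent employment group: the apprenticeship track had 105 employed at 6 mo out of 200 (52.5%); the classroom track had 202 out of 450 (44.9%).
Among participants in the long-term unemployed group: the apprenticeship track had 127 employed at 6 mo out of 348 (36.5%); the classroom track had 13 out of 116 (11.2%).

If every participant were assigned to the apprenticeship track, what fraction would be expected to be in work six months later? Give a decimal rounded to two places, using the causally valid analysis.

0.62

Prior employment history differs across programmes for reasons unrelated to any effect of the programme itself, and it separately predicts the outcome — a classic confounder. We must compare within prior employment history levels.
Standardising the apprenticeship track to the population prior employment history mix: 0.429·44/52 + 0.333·105/200 + 0.238·127/348 = 0.625.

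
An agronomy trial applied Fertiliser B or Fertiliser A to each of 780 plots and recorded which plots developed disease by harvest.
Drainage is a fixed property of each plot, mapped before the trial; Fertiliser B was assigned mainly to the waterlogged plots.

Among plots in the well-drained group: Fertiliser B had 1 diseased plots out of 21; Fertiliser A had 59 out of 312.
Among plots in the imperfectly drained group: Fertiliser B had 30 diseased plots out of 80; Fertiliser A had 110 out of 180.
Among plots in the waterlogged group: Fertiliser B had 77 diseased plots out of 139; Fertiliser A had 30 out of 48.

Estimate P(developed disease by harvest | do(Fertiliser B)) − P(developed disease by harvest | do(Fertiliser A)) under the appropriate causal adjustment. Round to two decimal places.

Within every field drainage level Fertiliser B has the lower rate, yet pooled Fertiliser A does — Simpson's reversal.
Nothing the fertiliser does changes field drainage; the imbalance is an allocation artefact. With field drainage also predicting the outcome, the pooled figure is confounded, and the within-stratum comparison is the causal one.
Adjusting over the population distribution of field drainage: 0.427·(0.048−0.189) + 0.333·(0.375−0.611) + 0.240·(0.554−0.625) = -0.156.

-0.16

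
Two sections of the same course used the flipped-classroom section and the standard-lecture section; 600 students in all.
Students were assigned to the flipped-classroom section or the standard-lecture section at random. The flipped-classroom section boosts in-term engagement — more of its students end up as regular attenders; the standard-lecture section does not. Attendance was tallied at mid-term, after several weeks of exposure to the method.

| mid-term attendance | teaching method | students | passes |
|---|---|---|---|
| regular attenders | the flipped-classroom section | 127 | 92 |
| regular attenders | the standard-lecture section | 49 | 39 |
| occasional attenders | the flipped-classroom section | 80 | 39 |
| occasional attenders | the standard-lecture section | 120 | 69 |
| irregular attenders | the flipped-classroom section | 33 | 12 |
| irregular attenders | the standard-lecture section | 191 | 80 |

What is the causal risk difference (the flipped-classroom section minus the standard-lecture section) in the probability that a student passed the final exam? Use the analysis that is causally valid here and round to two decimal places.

Mid-term attendance is recorded after the teaching method and is itself shifted by it — it sits on the causal path from teaching method to outcome. Conditioning on a mediator would strip out part of the effect we want; the pooled comparison gives the total causal effect.
The causal difference is the pooled difference: 0.596 − 0.522 = +0.074.

+0.07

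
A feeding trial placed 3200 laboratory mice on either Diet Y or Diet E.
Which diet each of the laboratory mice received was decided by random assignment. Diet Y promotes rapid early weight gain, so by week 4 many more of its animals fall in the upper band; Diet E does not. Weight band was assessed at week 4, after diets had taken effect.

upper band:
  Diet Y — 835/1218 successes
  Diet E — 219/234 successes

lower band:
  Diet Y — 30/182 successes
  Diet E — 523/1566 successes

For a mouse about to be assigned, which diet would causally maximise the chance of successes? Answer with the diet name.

Diet Y

Within every week-4 weight band level Diet E has the higher rate, yet pooled Diet Y does — Simpson's reversal.
Week-4 weight band is downstream of the diet. One should not condition on a consequence of treatment, so the overall rates are the right comparison.
Pooled: Diet Y 61.8% vs Diet E 41.2%; Diet Y is higher overall.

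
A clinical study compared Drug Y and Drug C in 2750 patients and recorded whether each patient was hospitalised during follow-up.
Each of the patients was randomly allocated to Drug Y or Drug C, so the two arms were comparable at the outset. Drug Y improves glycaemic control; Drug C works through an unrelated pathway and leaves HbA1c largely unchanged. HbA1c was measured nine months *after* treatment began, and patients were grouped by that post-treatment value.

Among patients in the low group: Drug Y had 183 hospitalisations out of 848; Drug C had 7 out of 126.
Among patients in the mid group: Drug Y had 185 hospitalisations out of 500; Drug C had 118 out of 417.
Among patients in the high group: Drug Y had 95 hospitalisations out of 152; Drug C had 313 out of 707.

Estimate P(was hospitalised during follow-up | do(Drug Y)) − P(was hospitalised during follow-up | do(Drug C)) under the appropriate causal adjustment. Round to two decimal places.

Drug C is lower inside every HbA1c stratum but Drug Y is lower in aggregate. Whether to stratify depends on how HbA1c relates to the drug.
HbA1c lies on the pathway drug → HbA1c → outcome, so adjusting for it blocks the indirect effect. For the total causal effect of drug, use the unadjusted pooled rates.
The causal difference is the pooled difference: 0.309 − 0.350 = -0.042.

-0.04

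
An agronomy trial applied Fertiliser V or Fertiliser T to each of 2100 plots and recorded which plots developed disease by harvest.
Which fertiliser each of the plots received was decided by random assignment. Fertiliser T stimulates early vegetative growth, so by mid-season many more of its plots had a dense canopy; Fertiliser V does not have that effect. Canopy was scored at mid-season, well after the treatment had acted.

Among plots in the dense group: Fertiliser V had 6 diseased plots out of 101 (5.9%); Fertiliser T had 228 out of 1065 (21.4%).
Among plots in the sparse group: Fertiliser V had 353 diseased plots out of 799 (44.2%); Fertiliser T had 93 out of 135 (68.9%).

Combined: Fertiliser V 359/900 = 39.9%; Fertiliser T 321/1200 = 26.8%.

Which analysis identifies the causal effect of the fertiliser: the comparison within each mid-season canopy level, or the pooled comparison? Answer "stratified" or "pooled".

pooled

The stratified and pooled comparisons disagree (Fertiliser V wins within each mid-season canopy; Fertiliser T wins overall), so the answer turns on the causal role of mid-season canopy.
Mid-season canopy here is a post-treatment variable shaped by the fertiliser; conditioning on it would introduce bias rather than remove it. The overall comparison is the causal one.
Pooled: Fertiliser V 39.9% vs Fertiliser T 26.8%; Fertiliser T is lower overall.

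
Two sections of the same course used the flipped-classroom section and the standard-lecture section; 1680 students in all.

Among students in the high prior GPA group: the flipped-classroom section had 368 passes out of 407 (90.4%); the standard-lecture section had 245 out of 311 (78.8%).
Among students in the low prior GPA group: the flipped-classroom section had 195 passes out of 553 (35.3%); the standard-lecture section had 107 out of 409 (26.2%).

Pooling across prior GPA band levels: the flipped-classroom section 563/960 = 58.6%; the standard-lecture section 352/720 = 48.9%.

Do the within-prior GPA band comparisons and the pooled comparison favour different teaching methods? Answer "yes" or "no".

no

Within each prior GPA band level (high prior GPA 90.4% vs 78.8%; low prior GPA 35.3% vs 26.2%), the flipped-classroom section has the higher rate every time. Pooled: 58.6% vs 48.9% — the flipped-classroom section has the higher rate overall. They agree.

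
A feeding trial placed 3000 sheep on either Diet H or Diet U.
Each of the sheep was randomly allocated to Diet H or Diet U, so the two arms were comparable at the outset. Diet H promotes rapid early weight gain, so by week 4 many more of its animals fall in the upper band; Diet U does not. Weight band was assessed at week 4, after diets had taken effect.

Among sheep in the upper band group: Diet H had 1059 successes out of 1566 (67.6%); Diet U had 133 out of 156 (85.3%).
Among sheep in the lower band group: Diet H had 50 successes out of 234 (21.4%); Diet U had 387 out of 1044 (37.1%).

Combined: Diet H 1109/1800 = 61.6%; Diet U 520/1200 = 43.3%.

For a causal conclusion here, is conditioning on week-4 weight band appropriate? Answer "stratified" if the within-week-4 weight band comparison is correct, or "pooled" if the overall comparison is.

Within every week-4 weight band level Diet U has the higher rate, yet pooled Diet H does — Simpson's reversal.
Week-4 weight band is recorded after the diet and is itself shifted by it — it sits on the causal path from diet to outcome. Conditioning on a mediator would strip out part of the effect we want; the pooled comparison gives the total causal effect.
Pooled: Diet H 61.6% vs Diet U 43.3%; Diet H is higher overall.

pooled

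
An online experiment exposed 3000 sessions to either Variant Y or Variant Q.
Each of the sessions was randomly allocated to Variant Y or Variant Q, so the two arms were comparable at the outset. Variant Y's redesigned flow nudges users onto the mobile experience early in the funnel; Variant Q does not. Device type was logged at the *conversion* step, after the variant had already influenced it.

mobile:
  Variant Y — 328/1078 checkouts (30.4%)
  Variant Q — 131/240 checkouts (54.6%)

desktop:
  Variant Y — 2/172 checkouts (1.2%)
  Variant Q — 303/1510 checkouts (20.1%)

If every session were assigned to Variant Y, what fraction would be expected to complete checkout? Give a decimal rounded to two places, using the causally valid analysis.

0.26

Variant Q is higher inside every device type stratum but Variant Y is higher in aggregate. Whether to stratify depends on how device type relates to the variant.
Stratifying would compare variants among sessions the variants themselves sorted into device type groups — a form of selection on an intermediate. The unconditioned pooled rates give the total causal effect.
So P(outcome | do(Variant Y)) is just the pooled rate for Variant Y: 330/1250 = 0.264.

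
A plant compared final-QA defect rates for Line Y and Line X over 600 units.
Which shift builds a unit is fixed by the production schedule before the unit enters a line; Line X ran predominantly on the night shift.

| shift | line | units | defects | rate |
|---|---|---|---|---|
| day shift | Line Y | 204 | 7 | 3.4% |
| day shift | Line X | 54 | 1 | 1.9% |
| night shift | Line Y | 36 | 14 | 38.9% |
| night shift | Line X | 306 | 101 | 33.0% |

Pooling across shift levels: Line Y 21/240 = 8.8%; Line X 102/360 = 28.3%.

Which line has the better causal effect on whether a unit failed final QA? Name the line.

Line X

Since shift is a pre-existing factor (not a product of the line) and it affects the outcome on its own, it is a confounder. The stratified rates, not the pooled rate, identify the causal effect.
Within each level — day shift: 3.4% vs 1.9%; night shift: 38.9% vs 33.0% — Line X is lower every time.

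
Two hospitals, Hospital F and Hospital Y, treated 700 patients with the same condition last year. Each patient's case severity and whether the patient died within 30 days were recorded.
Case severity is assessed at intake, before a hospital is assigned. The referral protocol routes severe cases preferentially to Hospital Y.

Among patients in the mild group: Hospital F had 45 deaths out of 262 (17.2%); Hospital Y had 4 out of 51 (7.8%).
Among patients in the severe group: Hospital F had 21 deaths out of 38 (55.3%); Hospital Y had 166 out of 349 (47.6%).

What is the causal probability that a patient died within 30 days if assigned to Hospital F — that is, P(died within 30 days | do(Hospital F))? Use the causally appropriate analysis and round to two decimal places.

0.38

The stratified and pooled comparisons disagree (Hospital Y wins within each case severity; Hospital F wins overall), so the answer turns on the causal role of case severity.
The imbalance in case severity arose from how patients were allocated, not from anything the hospital did; and case severity independently affects the outcome. The pooled gap is confounded — condition on case severity.
Standardising Hospital F to the population case severity mix: 0.447·45/262 + 0.553·21/38 = 0.382.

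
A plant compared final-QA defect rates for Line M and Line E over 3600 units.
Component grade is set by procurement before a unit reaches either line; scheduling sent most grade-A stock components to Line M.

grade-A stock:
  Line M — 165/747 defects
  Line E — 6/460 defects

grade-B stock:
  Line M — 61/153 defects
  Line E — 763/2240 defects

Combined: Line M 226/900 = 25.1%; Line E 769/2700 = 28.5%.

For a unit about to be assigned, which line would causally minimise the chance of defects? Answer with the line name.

Line E

The imbalance in component grade arose from how units were allocated, not from anything the line did; and component grade independently affects the outcome. The pooled gap is confounded — condition on component grade.
Within each level — grade-A stock: 22.1% vs 1.3%; grade-B stock: 39.9% vs 34.1% — Line E is lower every time.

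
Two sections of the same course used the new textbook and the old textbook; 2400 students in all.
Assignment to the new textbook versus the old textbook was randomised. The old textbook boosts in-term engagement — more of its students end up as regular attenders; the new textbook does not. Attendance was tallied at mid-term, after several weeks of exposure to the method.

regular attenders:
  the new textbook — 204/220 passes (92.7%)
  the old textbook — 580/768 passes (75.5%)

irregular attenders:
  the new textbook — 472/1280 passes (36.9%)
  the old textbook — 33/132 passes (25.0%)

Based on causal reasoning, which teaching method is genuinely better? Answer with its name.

The mid-term attendance-specific comparison favours the new textbook throughout, but the pooled figures favour the old textbook. The question is whether to condition on mid-term attendance.
Mid-term attendance is downstream of the teaching method. One should not condition on a consequence of treatment, so the overall rates are the right comparison.
Pooled: the new textbook 45.1% vs the old textbook 68.1%; the old textbook is higher overall.

the old textbook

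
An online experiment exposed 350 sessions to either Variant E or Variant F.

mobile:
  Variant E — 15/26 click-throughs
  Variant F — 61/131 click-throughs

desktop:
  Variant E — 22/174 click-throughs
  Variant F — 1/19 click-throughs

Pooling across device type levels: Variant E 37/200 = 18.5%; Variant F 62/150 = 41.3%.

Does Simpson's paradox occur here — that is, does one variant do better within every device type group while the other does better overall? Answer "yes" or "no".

Within each device type level (mobile 57.7% vs 46.6%; desktop 12.6% vs 5.3%), Variant E has the higher rate every time. Pooled: 18.5% vs 41.3% — Variant F has the higher rate overall. The two comparisons disagree.

yes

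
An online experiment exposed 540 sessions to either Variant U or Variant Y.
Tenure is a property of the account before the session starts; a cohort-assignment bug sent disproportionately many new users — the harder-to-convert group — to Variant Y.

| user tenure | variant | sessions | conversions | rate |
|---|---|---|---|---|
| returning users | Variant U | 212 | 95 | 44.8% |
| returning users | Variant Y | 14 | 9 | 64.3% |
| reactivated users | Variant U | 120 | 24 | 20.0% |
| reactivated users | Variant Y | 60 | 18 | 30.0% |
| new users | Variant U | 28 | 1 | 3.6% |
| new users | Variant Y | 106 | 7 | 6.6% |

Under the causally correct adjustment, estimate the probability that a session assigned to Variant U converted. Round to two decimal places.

The imbalance in user tenure arose from how sessions were allocated, not from anything the variant did; and user tenure independently affects the outcome. The pooled gap is confounded — condition on user tenure.
Standardising Variant U to the population user tenure mix: 0.419·95/212 + 0.333·24/120 + 0.248·1/28 = 0.263.

0.26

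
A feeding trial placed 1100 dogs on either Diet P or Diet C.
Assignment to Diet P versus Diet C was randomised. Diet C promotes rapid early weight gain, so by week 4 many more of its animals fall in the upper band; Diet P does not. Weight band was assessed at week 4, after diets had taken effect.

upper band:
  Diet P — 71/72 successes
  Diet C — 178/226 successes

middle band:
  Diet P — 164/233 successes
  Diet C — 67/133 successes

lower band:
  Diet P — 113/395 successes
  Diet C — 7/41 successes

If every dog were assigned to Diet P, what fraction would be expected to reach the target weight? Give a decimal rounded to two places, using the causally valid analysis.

The distribution of week-4 weight band is itself part of what the diet does — it is an intermediate outcome. Holding it fixed would remove that part of the effect; the total effect is the pooled difference.
So P(outcome | do(Diet P)) is just the pooled rate for Diet P: 348/700 = 0.497.

0.50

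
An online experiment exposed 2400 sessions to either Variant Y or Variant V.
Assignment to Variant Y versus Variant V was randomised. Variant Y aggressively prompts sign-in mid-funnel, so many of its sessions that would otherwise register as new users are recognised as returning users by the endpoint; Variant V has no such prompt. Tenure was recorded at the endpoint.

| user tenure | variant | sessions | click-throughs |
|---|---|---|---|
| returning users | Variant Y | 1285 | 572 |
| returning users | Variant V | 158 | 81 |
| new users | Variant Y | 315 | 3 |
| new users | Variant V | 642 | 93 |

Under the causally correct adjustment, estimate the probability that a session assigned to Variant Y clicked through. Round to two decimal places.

User tenure here is a post-treatment variable shaped by the variant; conditioning on it would introduce bias rather than remove it. The overall comparison is the causal one.
So P(outcome | do(Variant Y)) is just the pooled rate for Variant Y: 575/1600 = 0.359.

0.36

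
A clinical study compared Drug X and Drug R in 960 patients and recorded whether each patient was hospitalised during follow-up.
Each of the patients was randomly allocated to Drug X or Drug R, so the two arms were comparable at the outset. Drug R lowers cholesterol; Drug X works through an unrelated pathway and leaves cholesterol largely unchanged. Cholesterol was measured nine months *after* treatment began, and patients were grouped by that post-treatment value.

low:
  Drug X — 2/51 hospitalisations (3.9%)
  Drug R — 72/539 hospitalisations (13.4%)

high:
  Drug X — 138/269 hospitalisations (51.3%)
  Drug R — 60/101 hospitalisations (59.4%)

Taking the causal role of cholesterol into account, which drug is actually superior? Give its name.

Drug R

The stratified and pooled comparisons disagree (Drug X wins within each cholesterol; Drug R wins overall), so the answer turns on the causal role of cholesterol.
Stratifying would compare drugs among patients the drugs themselves sorted into cholesterol groups — a form of selection on an intermediate. The unconditioned pooled rates give the total causal effect.
Pooled: Drug X 43.8% vs Drug R 20.6%; Drug R is lower overall.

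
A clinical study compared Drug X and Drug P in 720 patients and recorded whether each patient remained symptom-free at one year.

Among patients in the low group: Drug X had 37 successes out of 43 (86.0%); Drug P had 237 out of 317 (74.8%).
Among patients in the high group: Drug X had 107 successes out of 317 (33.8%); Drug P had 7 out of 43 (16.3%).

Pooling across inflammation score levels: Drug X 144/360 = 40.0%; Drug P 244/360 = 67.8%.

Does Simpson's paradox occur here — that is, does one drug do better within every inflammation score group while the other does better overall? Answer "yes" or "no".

yes

Within each inflammation score level (low 86.0% vs 74.8%; high 33.8% vs 16.3%), Drug X has the higher rate every time. Pooled: 40.0% vs 67.8% — Drug P has the higher rate overall. The two comparisons disagree.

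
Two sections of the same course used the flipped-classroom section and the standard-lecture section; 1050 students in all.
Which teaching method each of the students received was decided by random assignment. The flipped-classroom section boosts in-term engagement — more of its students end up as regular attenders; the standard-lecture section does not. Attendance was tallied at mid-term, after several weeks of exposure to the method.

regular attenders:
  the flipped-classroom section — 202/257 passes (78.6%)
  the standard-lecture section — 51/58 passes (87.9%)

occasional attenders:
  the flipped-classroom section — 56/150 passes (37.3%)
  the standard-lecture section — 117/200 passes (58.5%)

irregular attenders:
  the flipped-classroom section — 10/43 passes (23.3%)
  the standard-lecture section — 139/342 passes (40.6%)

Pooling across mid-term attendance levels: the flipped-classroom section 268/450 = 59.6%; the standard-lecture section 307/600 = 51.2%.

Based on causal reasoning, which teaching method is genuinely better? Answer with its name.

the flipped-classroom section

The distribution of mid-term attendance is itself part of what the teaching method does — it is an intermediate outcome. Holding it fixed would remove that part of the effect; the total effect is the pooled difference.
Pooled: the flipped-classroom section 59.6% vs the standard-lecture section 51.2%; the flipped-classroom section is higher overall.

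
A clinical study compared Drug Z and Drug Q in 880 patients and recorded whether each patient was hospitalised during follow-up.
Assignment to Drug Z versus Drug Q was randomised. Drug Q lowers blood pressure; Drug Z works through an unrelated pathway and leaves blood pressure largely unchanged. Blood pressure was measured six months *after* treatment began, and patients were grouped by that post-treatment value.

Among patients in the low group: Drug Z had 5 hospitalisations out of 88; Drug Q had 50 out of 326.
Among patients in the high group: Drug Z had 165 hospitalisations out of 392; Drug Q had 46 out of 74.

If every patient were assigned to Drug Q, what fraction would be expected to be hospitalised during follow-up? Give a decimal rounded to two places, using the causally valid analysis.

0.24

Because the drug influences blood pressure, blood pressure is a post-treatment mediator, not a confounder. Stratifying on it would bias the estimate; the causal effect is the crude pooled difference.
So P(outcome | do(Drug Q)) is just the pooled rate for Drug Q: 96/400 = 0.240.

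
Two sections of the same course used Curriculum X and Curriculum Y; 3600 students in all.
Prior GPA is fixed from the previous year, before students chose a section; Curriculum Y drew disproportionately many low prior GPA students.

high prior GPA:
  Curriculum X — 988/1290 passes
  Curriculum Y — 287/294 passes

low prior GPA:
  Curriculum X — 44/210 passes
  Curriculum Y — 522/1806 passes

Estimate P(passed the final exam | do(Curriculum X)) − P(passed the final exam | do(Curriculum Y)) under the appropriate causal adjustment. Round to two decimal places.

-0.14

The stratified and pooled comparisons disagree (Curriculum Y wins within each prior GPA band; Curriculum X wins overall), so the answer turns on the causal role of prior GPA band.
Prior GPA band is set before the teaching method has any effect — it is not caused by the teaching method — and it independently drives the outcome. That makes it a confounder, so the causal comparison is within prior GPA band levels.
Adjusting over the population distribution of prior GPA band: 0.440·(0.766−0.976) + 0.560·(0.210−0.289) = -0.137.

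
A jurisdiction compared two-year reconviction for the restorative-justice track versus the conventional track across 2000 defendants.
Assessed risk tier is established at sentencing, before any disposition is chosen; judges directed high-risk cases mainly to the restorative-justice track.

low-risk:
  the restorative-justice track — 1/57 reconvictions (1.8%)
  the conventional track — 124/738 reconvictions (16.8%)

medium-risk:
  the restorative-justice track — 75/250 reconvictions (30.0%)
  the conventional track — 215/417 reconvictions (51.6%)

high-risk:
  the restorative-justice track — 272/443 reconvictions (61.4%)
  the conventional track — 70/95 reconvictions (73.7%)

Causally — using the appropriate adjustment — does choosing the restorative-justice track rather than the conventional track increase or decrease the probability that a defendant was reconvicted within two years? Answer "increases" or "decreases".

decreases

Within every assessed risk tier level the restorative-justice track has the lower rate, yet pooled the conventional track does — Simpson's reversal.
Assessed risk tier differs across dispositions for reasons unrelated to any effect of the disposition itself, and it separately predicts the outcome — a classic confounder. We must compare within assessed risk tier levels.
Within each level — low-risk: 1.8% vs 16.8%; medium-risk: 30.0% vs 51.6%; high-risk: 61.4% vs 73.7% — the restorative-justice track is lower every time.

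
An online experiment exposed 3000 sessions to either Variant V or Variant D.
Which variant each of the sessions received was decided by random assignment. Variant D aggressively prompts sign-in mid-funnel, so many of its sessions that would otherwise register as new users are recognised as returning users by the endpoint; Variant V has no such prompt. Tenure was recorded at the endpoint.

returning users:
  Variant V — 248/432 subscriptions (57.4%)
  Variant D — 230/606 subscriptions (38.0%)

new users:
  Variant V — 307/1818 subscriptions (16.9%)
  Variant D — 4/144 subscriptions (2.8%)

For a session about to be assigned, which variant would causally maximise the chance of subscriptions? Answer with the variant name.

Within every user tenure level Variant V has the higher rate, yet pooled Variant D does — Simpson's reversal.
The distribution of user tenure is itself part of what the variant does — it is an intermediate outcome. Holding it fixed would remove that part of the effect; the total effect is the pooled difference.
Pooled: Variant V 24.7% vs Variant D 31.2%; Variant D is higher overall.

Variant D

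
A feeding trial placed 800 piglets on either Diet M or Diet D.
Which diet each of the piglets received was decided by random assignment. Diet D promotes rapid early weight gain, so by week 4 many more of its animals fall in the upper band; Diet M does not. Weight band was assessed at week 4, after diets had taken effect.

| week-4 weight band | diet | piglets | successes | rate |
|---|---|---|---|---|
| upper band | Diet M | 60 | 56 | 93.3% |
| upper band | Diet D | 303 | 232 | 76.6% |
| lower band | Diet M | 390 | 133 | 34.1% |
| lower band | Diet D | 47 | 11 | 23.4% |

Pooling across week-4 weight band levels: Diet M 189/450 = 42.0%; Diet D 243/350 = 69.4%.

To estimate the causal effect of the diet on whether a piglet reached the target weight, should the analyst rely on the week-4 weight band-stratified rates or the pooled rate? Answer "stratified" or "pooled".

pooled

The distribution of week-4 weight band is itself part of what the diet does — it is an intermediate outcome. Holding it fixed would remove that part of the effect; the total effect is the pooled difference.
Pooled: Diet M 42.0% vs Diet D 69.4%; Diet D is higher overall.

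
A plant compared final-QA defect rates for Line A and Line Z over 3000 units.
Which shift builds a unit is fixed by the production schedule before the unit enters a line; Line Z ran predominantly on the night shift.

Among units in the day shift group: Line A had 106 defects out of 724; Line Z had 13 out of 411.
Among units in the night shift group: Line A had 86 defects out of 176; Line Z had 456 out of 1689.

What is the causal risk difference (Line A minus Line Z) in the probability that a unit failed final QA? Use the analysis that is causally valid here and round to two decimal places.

+0.18

Shift differs across lines for reasons unrelated to any effect of the line itself, and it separately predicts the outcome — a classic confounder. We must compare within shift levels.
Adjusting over the population distribution of shift: 0.378·(0.146−0.032) + 0.622·(0.489−0.270) = +0.179.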